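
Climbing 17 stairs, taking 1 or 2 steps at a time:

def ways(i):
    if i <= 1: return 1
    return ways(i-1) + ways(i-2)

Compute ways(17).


Building up from base cases:
ways(0) = 1
ways(1) = 1
ways(2) = ways(1) + ways(0) = 1 + 1 = 2
ways(3) = ways(2) + ways(1) = 2 + 1 = 3
ways(4) = ways(3) + ways(2) = 3 + 2 = 5
ways(5) = ways(4) + ways(3) = 5 + 3 = 8
ways(6) = ways(5) + ways(4) = 8 + 5 = 13
ways(7) = ways(6) + ways(5) = 13 + 8 = 21
ways(8) = ways(7) + ways(6) = 21 + 13 = 34
ways(9) = ways(8) + ways(7) = 34 + 21 = 55
ways(10) = ways(9) + ways(8) = 55 + 34 = 89
ways(11) = ways(10) + ways(9) = 89 + 55 = 144
ways(12) = ways(11) + ways(10) = 144 + 89 = 233
ways(13) = ways(12) + ways(11) = 233 + 144 = 377
ways(14) = ways(13) + ways(12) = 377 + 233 = 610
ways(15) = ways(14) + ways(13) = 610 + 377 = 987
ways(16) = ways(15) + ways(14) = 987 + 610 = 1597
ways(17) = ways(16) + ways(15) = 1597 + 987 = 2584

2584


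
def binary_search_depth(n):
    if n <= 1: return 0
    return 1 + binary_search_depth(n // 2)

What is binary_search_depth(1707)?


1707 / 2 = 853
853 / 2 = 426
426 / 2 = 213
213 / 2 = 106
106 / 2 = 53
53 / 2 = 26
26 / 2 = 13
13 / 2 = 6
6 / 2 = 3
3 / 2 = 1
Reached 1 after 10 halvings

10


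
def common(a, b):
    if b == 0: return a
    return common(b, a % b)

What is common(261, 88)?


common(261, 88) = common(88, 85)
common(88, 85) = common(85, 3)
common(85, 3) = common(3, 1)
common(3, 1) = common(1, 0)
common(1, 0) = 1  (base case)

1


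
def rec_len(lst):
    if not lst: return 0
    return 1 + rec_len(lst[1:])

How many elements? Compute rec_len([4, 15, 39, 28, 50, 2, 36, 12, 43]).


rec_len([4, 15, 39, 28, 50, 2, 36, 12, 43]) = 1 + rec_len([15, 39, 28, 50, 2, 36, 12, 43])
rec_len([15, 39, 28, 50, 2, 36, 12, 43]) = 1 + rec_len([39, 28, 50, 2, 36, 12, 43])
rec_len([39, 28, 50, 2, 36, 12, 43]) = 1 + rec_len([28, 50, 2, 36, 12, 43])
rec_len([28, 50, 2, 36, 12, 43]) = 1 + rec_len([50, 2, 36, 12, 43])
rec_len([50, 2, 36, 12, 43]) = 1 + rec_len([2, 36, 12, 43])
rec_len([2, 36, 12, 43]) = 1 + rec_len([36, 12, 43])
rec_len([36, 12, 43]) = 1 + rec_len([12, 43])
rec_len([12, 43]) = 1 + rec_len([43])
rec_len([43]) = 1 + rec_len([])
rec_len([]) = 0  (base case)
Unwinding: 1 + 1 + 1 + 1 + 1 + 1 + 1 + 1 + 1 + 0 = 9

9


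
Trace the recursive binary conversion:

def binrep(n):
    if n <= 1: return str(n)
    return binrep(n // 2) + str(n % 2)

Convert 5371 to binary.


binrep(5371) = binrep(2685) + '1'
binrep(2685) = binrep(1342) + '1'
binrep(1342) = binrep(671) + '0'
binrep(671) = binrep(335) + '1'
binrep(335) = binrep(167) + '1'
binrep(167) = binrep(83) + '1'
binrep(83) = binrep(41) + '1'
binrep(41) = binrep(20) + '1'
binrep(20) = binrep(10) + '0'
binrep(10) = binrep(5) + '0'
binrep(5) = binrep(2) + '1'
binrep(2) = binrep(1) + '0'
binrep(1) = '1'  (base case)
Concatenating: '1' + '0' + '1' + '0' + '0' + '1' + '1' + '1' + '1' + '1' + '0' + '1' + '1' = '1010011111011'

1010011111011


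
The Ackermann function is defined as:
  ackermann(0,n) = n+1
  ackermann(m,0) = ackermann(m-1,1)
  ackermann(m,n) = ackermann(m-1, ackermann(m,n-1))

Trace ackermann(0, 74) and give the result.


ackermann(0, 74) = 75
Result: ackermann(0, 74) = 75

75


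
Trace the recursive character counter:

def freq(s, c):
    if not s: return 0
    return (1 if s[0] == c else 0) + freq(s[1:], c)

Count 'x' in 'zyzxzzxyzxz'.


s[0]='z' != 'x' -> 0
s[0]='y' != 'x' -> 0
s[0]='z' != 'x' -> 0
s[0]='x' == 'x' -> 1
s[0]='z' != 'x' -> 0
s[0]='z' != 'x' -> 0
s[0]='x' == 'x' -> 1
s[0]='y' != 'x' -> 0
s[0]='z' != 'x' -> 0
s[0]='x' == 'x' -> 1
s[0]='z' != 'x' -> 0
Sum: 0 + 0 + 0 + 1 + 0 + 0 + 1 + 0 + 0 + 1 + 0 = 3

3


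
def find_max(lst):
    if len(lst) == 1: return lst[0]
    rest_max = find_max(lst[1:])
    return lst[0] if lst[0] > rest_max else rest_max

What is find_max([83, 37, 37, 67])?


find_max([83, 37, 37, 67]): compare 83 with find_max([37, 37, 67])
find_max([37, 37, 67]): compare 37 with find_max([37, 67])
find_max([37, 67]): compare 37 with find_max([67])
find_max([67]) = 67  (base case)
Compare 37 with 67 -> 67
Compare 37 with 67 -> 67
Compare 83 with 67 -> 83

83


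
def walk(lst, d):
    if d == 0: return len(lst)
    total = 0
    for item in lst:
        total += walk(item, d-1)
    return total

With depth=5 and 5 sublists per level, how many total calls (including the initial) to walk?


At depth 0 (root): 1 call
At depth 1: each of 1 parents calls walk on 5 children = 5 calls
At depth 2: each of 5 parents calls walk on 5 children = 25 calls
At depth 3: each of 25 parents calls walk on 5 children = 125 calls
At depth 4: each of 125 parents calls walk on 5 children = 625 calls
At depth 5: each of 625 parents calls walk on 5 children = 3125 calls
Total: 1 + 5 + 25 + 125 + 625 + 3125 = 3906

3906


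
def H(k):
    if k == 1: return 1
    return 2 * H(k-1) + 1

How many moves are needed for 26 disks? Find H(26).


H(26) = 2 * H(25) + 1
H(25) = 2 * H(24) + 1
H(24) = 2 * H(23) + 1
H(23) = 2 * H(22) + 1
H(22) = 2 * H(21) + 1
H(21) = 2 * H(20) + 1
H(20) = 2 * H(19) + 1
H(19) = 2 * H(18) + 1
H(18) = 2 * H(17) + 1
H(17) = 2 * H(16) + 1
H(16) = 2 * H(15) + 1
H(15) = 2 * H(14) + 1
H(14) = 2 * H(13) + 1
H(13) = 2 * H(12) + 1
H(12) = 2 * H(11) + 1
H(11) = 2 * H(10) + 1
H(10) = 2 * H(9) + 1
H(9) = 2 * H(8) + 1
H(8) = 2 * H(7) + 1
H(7) = 2 * H(6) + 1
H(6) = 2 * H(5) + 1
H(5) = 2 * H(4) + 1
H(4) = 2 * H(3) + 1
H(3) = 2 * H(2) + 1
H(2) = 2 * H(1) + 1
H(1) = 1  (base case)
H(2) = 2 * 1 + 1 = 3
H(3) = 2 * 3 + 1 = 7
H(4) = 2 * 7 + 1 = 15
H(5) = 2 * 15 + 1 = 31
H(6) = 2 * 31 + 1 = 63
H(7) = 2 * 63 + 1 = 127
H(8) = 2 * 127 + 1 = 255
H(9) = 2 * 255 + 1 = 511
H(10) = 2 * 511 + 1 = 1023
H(11) = 2 * 1023 + 1 = 2047
H(12) = 2 * 2047 + 1 = 4095
H(13) = 2 * 4095 + 1 = 8191
H(14) = 2 * 8191 + 1 = 16383
H(15) = 2 * 16383 + 1 = 32767
H(16) = 2 * 32767 + 1 = 65535
H(17) = 2 * 65535 + 1 = 131071
H(18) = 2 * 131071 + 1 = 262143
H(19) = 2 * 262143 + 1 = 524287
H(20) = 2 * 524287 + 1 = 1048575
H(21) = 2 * 1048575 + 1 = 2097151
H(22) = 2 * 2097151 + 1 = 4194303
H(23) = 2 * 4194303 + 1 = 8388607
H(24) = 2 * 8388607 + 1 = 16777215
H(25) = 2 * 16777215 + 1 = 33554431
H(26) = 2 * 33554431 + 1 = 67108863

67108863


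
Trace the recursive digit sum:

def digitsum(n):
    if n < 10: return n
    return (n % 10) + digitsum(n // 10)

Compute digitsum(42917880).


digitsum(42917880) = 0 + digitsum(4291788)
digitsum(4291788) = 8 + digitsum(429178)
digitsum(429178) = 8 + digitsum(42917)
digitsum(42917) = 7 + digitsum(4291)
digitsum(4291) = 1 + digitsum(429)
digitsum(429) = 9 + digitsum(42)
digitsum(42) = 2 + digitsum(4)
digitsum(4) = 4  (base case)
Total: 0 + 8 + 8 + 7 + 1 + 9 + 2 + 4 = 39

39


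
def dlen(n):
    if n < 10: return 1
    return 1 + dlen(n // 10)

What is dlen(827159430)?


dlen(827159430) = 1 + dlen(82715943)
dlen(82715943) = 1 + dlen(8271594)
dlen(8271594) = 1 + dlen(827159)
dlen(827159) = 1 + dlen(82715)
dlen(82715) = 1 + dlen(8271)
dlen(8271) = 1 + dlen(827)
dlen(827) = 1 + dlen(82)
dlen(82) = 1 + dlen(8)
dlen(8) = 1  (base case: 8 < 10)
Unwinding: 1 + 1 + 1 + 1 + 1 + 1 + 1 + 1 + 1 = 9

9


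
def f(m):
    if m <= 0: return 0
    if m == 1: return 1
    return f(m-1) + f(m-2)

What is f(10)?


Computing f(10) bottom-up:
f(0) = 0
f(1) = 1
f(2) = f(1) + f(0) = 1 + 0 = 1
f(3) = f(2) + f(1) = 1 + 1 = 2
f(4) = f(3) + f(2) = 2 + 1 = 3
f(5) = f(4) + f(3) = 3 + 2 = 5
f(6) = f(5) + f(4) = 5 + 3 = 8
f(7) = f(6) + f(5) = 8 + 5 = 13
f(8) = f(7) + f(6) = 13 + 8 = 21
f(9) = f(8) + f(7) = 21 + 13 = 34
f(10) = f(9) + f(8) = 34 + 21 = 55

55


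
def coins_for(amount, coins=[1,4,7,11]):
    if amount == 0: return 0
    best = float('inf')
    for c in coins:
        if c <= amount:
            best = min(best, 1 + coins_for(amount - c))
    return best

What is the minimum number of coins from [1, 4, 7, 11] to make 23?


Building up with DP:
coins_for(0) = 0
coins_for(1) = min(1+coins_for(0)=1+0=1) = 1
coins_for(2) = min(1+coins_for(1)=1+1=2) = 2
coins_for(3) = min(1+coins_for(2)=1+2=3) = 3
coins_for(4) = min(1+coins_for(3)=1+3=4, 1+coins_for(0)=1+0=1) = 1
coins_for(5) = min(1+coins_for(4)=1+1=2, 1+coins_for(1)=1+1=2) = 2
coins_for(6) = min(1+coins_for(5)=1+2=3, 1+coins_for(2)=1+2=3) = 3
coins_for(7) = min(1+coins_for(6)=1+3=4, 1+coins_for(3)=1+3=4, 1+coins_for(0)=1+0=1) = 1
coins_for(8) = min(1+coins_for(7)=1+1=2, 1+coins_for(4)=1+1=2, 1+coins_for(1)=1+1=2) = 2
coins_for(9) = min(1+coins_for(8)=1+2=3, 1+coins_for(5)=1+2=3, 1+coins_for(2)=1+2=3) = 3
coins_for(10) = min(1+coins_for(9)=1+3=4, 1+coins_for(6)=1+3=4, 1+coins_for(3)=1+3=4) = 4
coins_for(11) = min(1+coins_for(10)=1+4=5, 1+coins_for(7)=1+1=2, 1+coins_for(4)=1+1=2, 1+coins_for(0)=1+0=1) = 1
coins_for(12) = min(1+coins_for(11)=1+1=2, 1+coins_for(8)=1+2=3, 1+coins_for(5)=1+2=3, 1+coins_for(1)=1+1=2) = 2
coins_for(13) = min(1+coins_for(12)=1+2=3, 1+coins_for(9)=1+3=4, 1+coins_for(6)=1+3=4, 1+coins_for(2)=1+2=3) = 3
coins_for(14) = min(1+coins_for(13)=1+3=4, 1+coins_for(10)=1+4=5, 1+coins_for(7)=1+1=2, 1+coins_for(3)=1+3=4) = 2
coins_for(15) = min(1+coins_for(14)=1+2=3, 1+coins_for(11)=1+1=2, 1+coins_for(8)=1+2=3, 1+coins_for(4)=1+1=2) = 2
coins_for(16) = min(1+coins_for(15)=1+2=3, 1+coins_for(12)=1+2=3, 1+coins_for(9)=1+3=4, 1+coins_for(5)=1+2=3) = 3
coins_for(17) = min(1+coins_for(16)=1+3=4, 1+coins_for(13)=1+3=4, 1+coins_for(10)=1+4=5, 1+coins_for(6)=1+3=4) = 4
coins_for(18) = min(1+coins_for(17)=1+4=5, 1+coins_for(14)=1+2=3, 1+coins_for(11)=1+1=2, 1+coins_for(7)=1+1=2) = 2
coins_for(19) = min(1+coins_for(18)=1+2=3, 1+coins_for(15)=1+2=3, 1+coins_for(12)=1+2=3, 1+coins_for(8)=1+2=3) = 3
coins_for(20) = min(1+coins_for(19)=1+3=4, 1+coins_for(16)=1+3=4, 1+coins_for(13)=1+3=4, 1+coins_for(9)=1+3=4) = 4
coins_for(21) = min(1+coins_for(20)=1+4=5, 1+coins_for(17)=1+4=5, 1+coins_for(14)=1+2=3, 1+coins_for(10)=1+4=5) = 3
coins_for(22) = min(1+coins_for(21)=1+3=4, 1+coins_for(18)=1+2=3, 1+coins_for(15)=1+2=3, 1+coins_for(11)=1+1=2) = 2
coins_for(23) = min(1+coins_for(22)=1+2=3, 1+coins_for(19)=1+3=4, 1+coins_for(16)=1+3=4, 1+coins_for(12)=1+2=3) = 3

3


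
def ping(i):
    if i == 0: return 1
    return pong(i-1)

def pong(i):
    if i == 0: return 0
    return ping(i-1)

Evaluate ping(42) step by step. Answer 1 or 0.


ping(42) = pong(41)
pong(41) = ping(40)
ping(40) = pong(39)
pong(39) = ping(38)
ping(38) = pong(37)
pong(37) = ping(36)
ping(36) = pong(35)
pong(35) = ping(34)
ping(34) = pong(33)
pong(33) = ping(32)
ping(32) = pong(31)
pong(31) = ping(30)
ping(30) = pong(29)
pong(29) = ping(28)
ping(28) = pong(27)
pong(27) = ping(26)
ping(26) = pong(25)
pong(25) = ping(24)
ping(24) = pong(23)
pong(23) = ping(22)
ping(22) = pong(21)
pong(21) = ping(20)
ping(20) = pong(19)
pong(19) = ping(18)
ping(18) = pong(17)
pong(17) = ping(16)
ping(16) = pong(15)
pong(15) = ping(14)
ping(14) = pong(13)
pong(13) = ping(12)
ping(12) = pong(11)
pong(11) = ping(10)
ping(10) = pong(9)
pong(9) = ping(8)
ping(8) = pong(7)
pong(7) = ping(6)
ping(6) = pong(5)
pong(5) = ping(4)
ping(4) = pong(3)
pong(3) = ping(2)
ping(2) = pong(1)
pong(1) = ping(0)
ping(0) = 1  (base case)
Result: 1

1


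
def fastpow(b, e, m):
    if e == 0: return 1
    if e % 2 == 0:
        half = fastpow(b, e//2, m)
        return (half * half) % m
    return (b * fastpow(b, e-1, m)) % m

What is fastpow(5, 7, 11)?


fastpow(5, 7, 11): e is odd, compute fastpow(5, 6, 11)
  fastpow(5, 6, 11): e is even, compute fastpow(5, 3, 11)
    fastpow(5, 3, 11): e is odd, compute fastpow(5, 2, 11)
      fastpow(5, 2, 11): e is even, compute fastpow(5, 1, 11)
        fastpow(5, 1, 11): e is odd, compute fastpow(5, 0, 11)
          fastpow(5, 0, 11) = 1
        (5 * 1) % 11 = 5
      half=5, (5*5) % 11 = 3
    (5 * 3) % 11 = 4
  half=4, (4*4) % 11 = 5
(5 * 5) % 11 = 3

3


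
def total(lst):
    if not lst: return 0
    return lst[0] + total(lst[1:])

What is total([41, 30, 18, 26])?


total([41, 30, 18, 26]) = 41 + total([30, 18, 26])
total([30, 18, 26]) = 30 + total([18, 26])
total([18, 26]) = 18 + total([26])
total([26]) = 26 + total([])
total([]) = 0  (base case)
Total: 41 + 30 + 18 + 26 + 0 = 115

115


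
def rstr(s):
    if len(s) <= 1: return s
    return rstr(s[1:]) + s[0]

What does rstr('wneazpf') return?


rstr('wneazpf') = rstr('neazpf') + 'w'
rstr('neazpf') = rstr('eazpf') + 'n'
rstr('eazpf') = rstr('azpf') + 'e'
rstr('azpf') = rstr('zpf') + 'a'
rstr('zpf') = rstr('pf') + 'z'
rstr('pf') = rstr('f') + 'p'
rstr('f') = 'f'  (base case)
Concatenating: 'f' + 'p' + 'z' + 'a' + 'e' + 'n' + 'w' = 'fpzaenw'

fpzaenw


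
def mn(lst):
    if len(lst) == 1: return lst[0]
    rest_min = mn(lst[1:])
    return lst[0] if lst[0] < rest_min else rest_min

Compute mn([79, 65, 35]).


mn([79, 65, 35]): compare 79 with mn([65, 35])
mn([65, 35]): compare 65 with mn([35])
mn([35]) = 35  (base case)
Compare 65 with 35 -> 35
Compare 79 with 35 -> 35

35


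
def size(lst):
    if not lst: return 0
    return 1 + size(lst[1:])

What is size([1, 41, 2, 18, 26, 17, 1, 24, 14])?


size([1, 41, 2, 18, 26, 17, 1, 24, 14]) = 1 + size([41, 2, 18, 26, 17, 1, 24, 14])
size([41, 2, 18, 26, 17, 1, 24, 14]) = 1 + size([2, 18, 26, 17, 1, 24, 14])
size([2, 18, 26, 17, 1, 24, 14]) = 1 + size([18, 26, 17, 1, 24, 14])
size([18, 26, 17, 1, 24, 14]) = 1 + size([26, 17, 1, 24, 14])
size([26, 17, 1, 24, 14]) = 1 + size([17, 1, 24, 14])
size([17, 1, 24, 14]) = 1 + size([1, 24, 14])
size([1, 24, 14]) = 1 + size([24, 14])
size([24, 14]) = 1 + size([14])
size([14]) = 1 + size([])
size([]) = 0  (base case)
Unwinding: 1 + 1 + 1 + 1 + 1 + 1 + 1 + 1 + 1 + 0 = 9

9


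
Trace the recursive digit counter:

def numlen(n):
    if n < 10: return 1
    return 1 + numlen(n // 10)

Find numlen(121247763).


numlen(121247763) = 1 + numlen(12124776)
numlen(12124776) = 1 + numlen(1212477)
numlen(1212477) = 1 + numlen(121247)
numlen(121247) = 1 + numlen(12124)
numlen(12124) = 1 + numlen(1212)
numlen(1212) = 1 + numlen(121)
numlen(121) = 1 + numlen(12)
numlen(12) = 1 + numlen(1)
numlen(1) = 1  (base case: 1 < 10)
Unwinding: 1 + 1 + 1 + 1 + 1 + 1 + 1 + 1 + 1 = 9

9


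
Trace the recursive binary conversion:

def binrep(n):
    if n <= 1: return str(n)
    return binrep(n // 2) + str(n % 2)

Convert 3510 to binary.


binrep(3510) = binrep(1755) + '0'
binrep(1755) = binrep(877) + '1'
binrep(877) = binrep(438) + '1'
binrep(438) = binrep(219) + '0'
binrep(219) = binrep(109) + '1'
binrep(109) = binrep(54) + '1'
binrep(54) = binrep(27) + '0'
binrep(27) = binrep(13) + '1'
binrep(13) = binrep(6) + '1'
binrep(6) = binrep(3) + '0'
binrep(3) = binrep(1) + '1'
binrep(1) = '1'  (base case)
Concatenating: '1' + '1' + '0' + '1' + '1' + '0' + '1' + '1' + '0' + '1' + '1' + '0' = '110110110110'

110110110110


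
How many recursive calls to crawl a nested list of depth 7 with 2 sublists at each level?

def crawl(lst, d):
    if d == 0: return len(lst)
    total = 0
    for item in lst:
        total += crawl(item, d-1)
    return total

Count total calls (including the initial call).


At depth 0 (root): 1 call
At depth 1: each of 1 parents calls crawl on 2 children = 2 calls
At depth 2: each of 2 parents calls crawl on 2 children = 4 calls
At depth 3: each of 4 parents calls crawl on 2 children = 8 calls
At depth 4: each of 8 parents calls crawl on 2 children = 16 calls
At depth 5: each of 16 parents calls crawl on 2 children = 32 calls
At depth 6: each of 32 parents calls crawl on 2 children = 64 calls
At depth 7: each of 64 parents calls crawl on 2 children = 128 calls
Total: 1 + 2 + 4 + 8 + 16 + 32 + 64 + 128 = 255

255


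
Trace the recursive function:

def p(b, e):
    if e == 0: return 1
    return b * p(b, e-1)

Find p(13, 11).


p(13, 11)
= 13 * p(13, 10)
= 13 * 13 * p(13, 9)
= 13 * 13 * 13 * p(13, 8)
= 13 * 13 * 13 * 13 * p(13, 7)
= 13 * 13 * 13 * 13 * 13 * p(13, 6)
= 13 * 13 * 13 * 13 * 13 * 13 * p(13, 5)
= 13 * 13 * 13 * 13 * 13 * 13 * 13 * p(13, 4)
= 13 * 13 * 13 * 13 * 13 * 13 * 13 * 13 * p(13, 3)
= 13 * 13 * 13 * 13 * 13 * 13 * 13 * 13 * 13 * p(13, 2)
= 13 * 13 * 13 * 13 * 13 * 13 * 13 * 13 * 13 * 13 * p(13, 1)
= 13 * 13 * 13 * 13 * 13 * 13 * 13 * 13 * 13 * 13 * 13 * p(13, 0)
= 13 * 13 * 13 * 13 * 13 * 13 * 13 * 13 * 13 * 13 * 13 * 1
= 1792160394037

1792160394037


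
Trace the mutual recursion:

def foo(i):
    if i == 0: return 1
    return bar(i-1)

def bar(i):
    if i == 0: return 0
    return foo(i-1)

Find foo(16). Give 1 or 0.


foo(16) = bar(15)
bar(15) = foo(14)
foo(14) = bar(13)
bar(13) = foo(12)
foo(12) = bar(11)
bar(11) = foo(10)
foo(10) = bar(9)
bar(9) = foo(8)
foo(8) = bar(7)
bar(7) = foo(6)
foo(6) = bar(5)
bar(5) = foo(4)
foo(4) = bar(3)
bar(3) = foo(2)
foo(2) = bar(1)
bar(1) = foo(0)
foo(0) = 1  (base case)
Result: 1

1


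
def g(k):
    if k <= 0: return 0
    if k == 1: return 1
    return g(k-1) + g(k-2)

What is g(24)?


Computing g(24) bottom-up:
g(0) = 0
g(1) = 1
g(2) = g(1) + g(0) = 1 + 0 = 1
g(3) = g(2) + g(1) = 1 + 1 = 2
g(4) = g(3) + g(2) = 2 + 1 = 3
g(5) = g(4) + g(3) = 3 + 2 = 5
g(6) = g(5) + g(4) = 5 + 3 = 8
g(7) = g(6) + g(5) = 8 + 5 = 13
g(8) = g(7) + g(6) = 13 + 8 = 21
g(9) = g(8) + g(7) = 21 + 13 = 34
g(10) = g(9) + g(8) = 34 + 21 = 55
g(11) = g(10) + g(9) = 55 + 34 = 89
g(12) = g(11) + g(10) = 89 + 55 = 144
g(13) = g(12) + g(11) = 144 + 89 = 233
g(14) = g(13) + g(12) = 233 + 144 = 377
g(15) = g(14) + g(13) = 377 + 233 = 610
g(16) = g(15) + g(14) = 610 + 377 = 987
g(17) = g(16) + g(15) = 987 + 610 = 1597
g(18) = g(17) + g(16) = 1597 + 987 = 2584
g(19) = g(18) + g(17) = 2584 + 1597 = 4181
g(20) = g(19) + g(18) = 4181 + 2584 = 6765
g(21) = g(20) + g(19) = 6765 + 4181 = 10946
g(22) = g(21) + g(20) = 10946 + 6765 = 17711
g(23) = g(22) + g(21) = 17711 + 10946 = 28657
g(24) = g(23) + g(22) = 28657 + 17711 = 46368

46368


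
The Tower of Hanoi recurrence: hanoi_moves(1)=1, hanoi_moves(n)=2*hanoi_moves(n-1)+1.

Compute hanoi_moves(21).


hanoi_moves(21) = 2 * hanoi_moves(20) + 1
hanoi_moves(20) = 2 * hanoi_moves(19) + 1
hanoi_moves(19) = 2 * hanoi_moves(18) + 1
hanoi_moves(18) = 2 * hanoi_moves(17) + 1
hanoi_moves(17) = 2 * hanoi_moves(16) + 1
hanoi_moves(16) = 2 * hanoi_moves(15) + 1
hanoi_moves(15) = 2 * hanoi_moves(14) + 1
hanoi_moves(14) = 2 * hanoi_moves(13) + 1
hanoi_moves(13) = 2 * hanoi_moves(12) + 1
hanoi_moves(12) = 2 * hanoi_moves(11) + 1
hanoi_moves(11) = 2 * hanoi_moves(10) + 1
hanoi_moves(10) = 2 * hanoi_moves(9) + 1
hanoi_moves(9) = 2 * hanoi_moves(8) + 1
hanoi_moves(8) = 2 * hanoi_moves(7) + 1
hanoi_moves(7) = 2 * hanoi_moves(6) + 1
hanoi_moves(6) = 2 * hanoi_moves(5) + 1
hanoi_moves(5) = 2 * hanoi_moves(4) + 1
hanoi_moves(4) = 2 * hanoi_moves(3) + 1
hanoi_moves(3) = 2 * hanoi_moves(2) + 1
hanoi_moves(2) = 2 * hanoi_moves(1) + 1
hanoi_moves(1) = 1  (base case)
hanoi_moves(2) = 2 * 1 + 1 = 3
hanoi_moves(3) = 2 * 3 + 1 = 7
hanoi_moves(4) = 2 * 7 + 1 = 15
hanoi_moves(5) = 2 * 15 + 1 = 31
hanoi_moves(6) = 2 * 31 + 1 = 63
hanoi_moves(7) = 2 * 63 + 1 = 127
hanoi_moves(8) = 2 * 127 + 1 = 255
hanoi_moves(9) = 2 * 255 + 1 = 511
hanoi_moves(10) = 2 * 511 + 1 = 1023
hanoi_moves(11) = 2 * 1023 + 1 = 2047
hanoi_moves(12) = 2 * 2047 + 1 = 4095
hanoi_moves(13) = 2 * 4095 + 1 = 8191
hanoi_moves(14) = 2 * 8191 + 1 = 16383
hanoi_moves(15) = 2 * 16383 + 1 = 32767
hanoi_moves(16) = 2 * 32767 + 1 = 65535
hanoi_moves(17) = 2 * 65535 + 1 = 131071
hanoi_moves(18) = 2 * 131071 + 1 = 262143
hanoi_moves(19) = 2 * 262143 + 1 = 524287
hanoi_moves(20) = 2 * 524287 + 1 = 1048575
hanoi_moves(21) = 2 * 1048575 + 1 = 2097151

2097151


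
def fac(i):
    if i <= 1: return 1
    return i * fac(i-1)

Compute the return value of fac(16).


fac(16)
= 16 * fac(15)
= 16 * 15 * fac(14)
= 16 * 15 * 14 * fac(13)
= 16 * 15 * 14 * 13 * fac(12)
= 16 * 15 * 14 * 13 * 12 * fac(11)
= 16 * 15 * 14 * 13 * 12 * 11 * fac(10)
= 16 * 15 * 14 * 13 * 12 * 11 * 10 * fac(9)
= 16 * 15 * 14 * 13 * 12 * 11 * 10 * 9 * fac(8)
= 16 * 15 * 14 * 13 * 12 * 11 * 10 * 9 * 8 * fac(7)
= 16 * 15 * 14 * 13 * 12 * 11 * 10 * 9 * 8 * 7 * fac(6)
= 16 * 15 * 14 * 13 * 12 * 11 * 10 * 9 * 8 * 7 * 6 * fac(5)
= 16 * 15 * 14 * 13 * 12 * 11 * 10 * 9 * 8 * 7 * 6 * 5 * fac(4)
= 16 * 15 * 14 * 13 * 12 * 11 * 10 * 9 * 8 * 7 * 6 * 5 * 4 * fac(3)
= 16 * 15 * 14 * 13 * 12 * 11 * 10 * 9 * 8 * 7 * 6 * 5 * 4 * 3 * fac(2)
= 16 * 15 * 14 * 13 * 12 * 11 * 10 * 9 * 8 * 7 * 6 * 5 * 4 * 3 * 2 * fac(1)
= 16 * 15 * 14 * 13 * 12 * 11 * 10 * 9 * 8 * 7 * 6 * 5 * 4 * 3 * 2 * 1
= 20922789888000

20922789888000


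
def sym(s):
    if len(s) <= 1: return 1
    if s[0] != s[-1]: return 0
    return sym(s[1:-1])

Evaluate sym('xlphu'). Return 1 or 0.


sym('xlphu'): s[0]='x' != s[-1]='u' -> return 0
Result: 0 (not a palindrome)

0


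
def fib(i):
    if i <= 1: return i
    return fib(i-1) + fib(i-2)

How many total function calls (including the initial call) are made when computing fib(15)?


Let C(n) = total calls for fib(n)
C(0) = 1, C(1) = 1
C(2) = 1 + C(1) + C(0) = 1 + 1 + 1 = 3
C(3) = 1 + C(2) + C(1) = 1 + 3 + 1 = 5
C(4) = 1 + C(3) + C(2) = 1 + 5 + 3 = 9
C(5) = 1 + C(4) + C(3) = 1 + 9 + 5 = 15
C(6) = 1 + C(5) + C(4) = 1 + 15 + 9 = 25
C(7) = 1 + C(6) + C(5) = 1 + 25 + 15 = 41
C(8) = 1 + C(7) + C(6) = 1 + 41 + 25 = 67
C(9) = 1 + C(8) + C(7) = 1 + 67 + 41 = 109
C(10) = 1 + C(9) + C(8) = 1 + 109 + 67 = 177
C(11) = 1 + C(10) + C(9) = 1 + 177 + 109 = 287
C(12) = 1 + C(11) + C(10) = 1 + 287 + 177 = 465
C(13) = 1 + C(12) + C(11) = 1 + 465 + 287 = 753
C(14) = 1 + C(13) + C(12) = 1 + 753 + 465 = 1219
C(15) = 1 + C(14) + C(13) = 1 + 1219 + 753 = 1973

1973


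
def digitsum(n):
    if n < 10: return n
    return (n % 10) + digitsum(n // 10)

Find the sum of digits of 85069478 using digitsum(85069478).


digitsum(85069478) = 8 + digitsum(8506947)
digitsum(8506947) = 7 + digitsum(850694)
digitsum(850694) = 4 + digitsum(85069)
digitsum(85069) = 9 + digitsum(8506)
digitsum(8506) = 6 + digitsum(850)
digitsum(850) = 0 + digitsum(85)
digitsum(85) = 5 + digitsum(8)
digitsum(8) = 8  (base case)
Total: 8 + 7 + 4 + 9 + 6 + 0 + 5 + 8 = 47

47


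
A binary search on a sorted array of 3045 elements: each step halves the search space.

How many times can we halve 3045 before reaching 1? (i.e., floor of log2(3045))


3045 / 2 = 1522
1522 / 2 = 761
761 / 2 = 380
380 / 2 = 190
190 / 2 = 95
95 / 2 = 47
47 / 2 = 23
23 / 2 = 11
11 / 2 = 5
5 / 2 = 2
2 / 2 = 1
Reached 1 after 11 halvings

11


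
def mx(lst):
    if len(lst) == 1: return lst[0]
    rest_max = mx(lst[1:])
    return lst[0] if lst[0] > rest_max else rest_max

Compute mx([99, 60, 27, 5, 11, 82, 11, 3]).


mx([99, 60, 27, 5, 11, 82, 11, 3]): compare 99 with mx([60, 27, 5, 11, 82, 11, 3])
mx([60, 27, 5, 11, 82, 11, 3]): compare 60 with mx([27, 5, 11, 82, 11, 3])
mx([27, 5, 11, 82, 11, 3]): compare 27 with mx([5, 11, 82, 11, 3])
mx([5, 11, 82, 11, 3]): compare 5 with mx([11, 82, 11, 3])
mx([11, 82, 11, 3]): compare 11 with mx([82, 11, 3])
mx([82, 11, 3]): compare 82 with mx([11, 3])
mx([11, 3]): compare 11 with mx([3])
mx([3]) = 3  (base case)
Compare 11 with 3 -> 11
Compare 82 with 11 -> 82
Compare 11 with 82 -> 82
Compare 5 with 82 -> 82
Compare 27 with 82 -> 82
Compare 60 with 82 -> 82
Compare 99 with 82 -> 99

99


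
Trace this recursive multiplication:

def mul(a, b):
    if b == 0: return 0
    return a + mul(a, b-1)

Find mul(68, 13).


mul(68, 13) = 68 + mul(68, 12)
mul(68, 12) = 68 + mul(68, 11)
mul(68, 11) = 68 + mul(68, 10)
mul(68, 10) = 68 + mul(68, 9)
mul(68, 9) = 68 + mul(68, 8)
mul(68, 8) = 68 + mul(68, 7)
mul(68, 7) = 68 + mul(68, 6)
mul(68, 6) = 68 + mul(68, 5)
mul(68, 5) = 68 + mul(68, 4)
mul(68, 4) = 68 + mul(68, 3)
mul(68, 3) = 68 + mul(68, 2)
mul(68, 2) = 68 + mul(68, 1)
mul(68, 1) = 68 + mul(68, 0)
mul(68, 0) = 0  (base case)
Total: 68 + 68 + 68 + 68 + 68 + 68 + 68 + 68 + 68 + 68 + 68 + 68 + 68 + 0 = 884

884


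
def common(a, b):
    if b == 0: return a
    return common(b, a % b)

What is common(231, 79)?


common(231, 79) = common(79, 73)
common(79, 73) = common(73, 6)
common(73, 6) = common(6, 1)
common(6, 1) = common(1, 0)
common(1, 0) = 1  (base case)

1


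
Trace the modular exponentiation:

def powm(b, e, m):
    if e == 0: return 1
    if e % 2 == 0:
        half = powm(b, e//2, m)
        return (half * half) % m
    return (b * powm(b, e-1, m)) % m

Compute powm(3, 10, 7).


powm(3, 10, 7): e is even, compute powm(3, 5, 7)
  powm(3, 5, 7): e is odd, compute powm(3, 4, 7)
    powm(3, 4, 7): e is even, compute powm(3, 2, 7)
      powm(3, 2, 7): e is even, compute powm(3, 1, 7)
        powm(3, 1, 7): e is odd, compute powm(3, 0, 7)
          powm(3, 0, 7) = 1
        (3 * 1) % 7 = 3
      half=3, (3*3) % 7 = 2
    half=2, (2*2) % 7 = 4
  (3 * 4) % 7 = 5
half=5, (5*5) % 7 = 4

4


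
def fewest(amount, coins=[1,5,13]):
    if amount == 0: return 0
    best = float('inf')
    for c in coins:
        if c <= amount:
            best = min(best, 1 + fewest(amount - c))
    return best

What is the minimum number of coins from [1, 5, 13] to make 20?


Building up with DP:
fewest(0) = 0
fewest(1) = min(1+fewest(0)=1+0=1) = 1
fewest(2) = min(1+fewest(1)=1+1=2) = 2
fewest(3) = min(1+fewest(2)=1+2=3) = 3
fewest(4) = min(1+fewest(3)=1+3=4) = 4
fewest(5) = min(1+fewest(4)=1+4=5, 1+fewest(0)=1+0=1) = 1
fewest(6) = min(1+fewest(5)=1+1=2, 1+fewest(1)=1+1=2) = 2
fewest(7) = min(1+fewest(6)=1+2=3, 1+fewest(2)=1+2=3) = 3
fewest(8) = min(1+fewest(7)=1+3=4, 1+fewest(3)=1+3=4) = 4
fewest(9) = min(1+fewest(8)=1+4=5, 1+fewest(4)=1+4=5) = 5
fewest(10) = min(1+fewest(9)=1+5=6, 1+fewest(5)=1+1=2) = 2
fewest(11) = min(1+fewest(10)=1+2=3, 1+fewest(6)=1+2=3) = 3
fewest(12) = min(1+fewest(11)=1+3=4, 1+fewest(7)=1+3=4) = 4
fewest(13) = min(1+fewest(12)=1+4=5, 1+fewest(8)=1+4=5, 1+fewest(0)=1+0=1) = 1
fewest(14) = min(1+fewest(13)=1+1=2, 1+fewest(9)=1+5=6, 1+fewest(1)=1+1=2) = 2
fewest(15) = min(1+fewest(14)=1+2=3, 1+fewest(10)=1+2=3, 1+fewest(2)=1+2=3) = 3
fewest(16) = min(1+fewest(15)=1+3=4, 1+fewest(11)=1+3=4, 1+fewest(3)=1+3=4) = 4
fewest(17) = min(1+fewest(16)=1+4=5, 1+fewest(12)=1+4=5, 1+fewest(4)=1+4=5) = 5
fewest(18) = min(1+fewest(17)=1+5=6, 1+fewest(13)=1+1=2, 1+fewest(5)=1+1=2) = 2
fewest(19) = min(1+fewest(18)=1+2=3, 1+fewest(14)=1+2=3, 1+fewest(6)=1+2=3) = 3
fewest(20) = min(1+fewest(19)=1+3=4, 1+fewest(15)=1+3=4, 1+fewest(7)=1+3=4) = 4

4


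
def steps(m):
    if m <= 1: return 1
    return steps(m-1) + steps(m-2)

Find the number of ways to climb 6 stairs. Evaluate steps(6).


Building up from base cases:
steps(0) = 1
steps(1) = 1
steps(2) = steps(1) + steps(0) = 1 + 1 = 2
steps(3) = steps(2) + steps(1) = 2 + 1 = 3
steps(4) = steps(3) + steps(2) = 3 + 2 = 5
steps(5) = steps(4) + steps(3) = 5 + 3 = 8
steps(6) = steps(5) + steps(4) = 8 + 5 = 13

13


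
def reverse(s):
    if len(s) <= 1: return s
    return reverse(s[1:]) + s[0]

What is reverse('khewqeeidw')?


reverse('khewqeeidw') = reverse('hewqeeidw') + 'k'
reverse('hewqeeidw') = reverse('ewqeeidw') + 'h'
reverse('ewqeeidw') = reverse('wqeeidw') + 'e'
reverse('wqeeidw') = reverse('qeeidw') + 'w'
reverse('qeeidw') = reverse('eeidw') + 'q'
reverse('eeidw') = reverse('eidw') + 'e'
reverse('eidw') = reverse('idw') + 'e'
reverse('idw') = reverse('dw') + 'i'
reverse('dw') = reverse('w') + 'd'
reverse('w') = 'w'  (base case)
Concatenating: 'w' + 'd' + 'i' + 'e' + 'e' + 'q' + 'w' + 'e' + 'h' + 'k' = 'wdieeqwehk'

wdieeqwehk


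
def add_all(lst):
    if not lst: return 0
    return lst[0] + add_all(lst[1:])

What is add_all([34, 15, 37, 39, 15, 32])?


add_all([34, 15, 37, 39, 15, 32]) = 34 + add_all([15, 37, 39, 15, 32])
add_all([15, 37, 39, 15, 32]) = 15 + add_all([37, 39, 15, 32])
add_all([37, 39, 15, 32]) = 37 + add_all([39, 15, 32])
add_all([39, 15, 32]) = 39 + add_all([15, 32])
add_all([15, 32]) = 15 + add_all([32])
add_all([32]) = 32 + add_all([])
add_all([]) = 0  (base case)
Total: 34 + 15 + 37 + 39 + 15 + 32 + 0 = 172

172


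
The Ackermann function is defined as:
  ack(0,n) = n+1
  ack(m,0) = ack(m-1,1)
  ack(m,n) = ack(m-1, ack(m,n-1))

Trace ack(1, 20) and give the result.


ack(1, 20) = ack(0, ack(1, 19))
  ack(1, 19) = ack(0, ack(1, 18))
    ack(1, 18) = ack(0, ack(1, 17))
      ack(1, 17) = ack(0, ack(1, 16))
        ack(1, 16) = ack(0, ack(1, 15))
          ack(1, 15) = ack(0, ack(1, 14))
          ack(1, 14) = ack(0, ack(1, 13))
          ack(1, 13) = ack(0, ack(1, 12))
          ack(1, 12) = ack(0, ack(1, 11))
          ack(1, 11) = ack(0, ack(1, 10))
          ack(1, 10) = ack(0, ack(1, 9))
          ack(1, 9) = ack(0, ack(1, 8))
          ack(1, 8) = ack(0, ack(1, 7))
          ack(1, 7) = ack(0, ack(1, 6))
          ack(1, 6) = ack(0, ack(1, 5))
          ack(1, 5) = ack(0, ack(1, 4))
          ack(1, 4) = ack(0, ack(1, 3))
          ack(1, 3) = ack(0, ack(1, 2))
          ack(1, 2) = ack(0, ack(1, 1))
          ack(1, 1) = ack(0, ack(1, 0))
          ack(1, 0) = ack(0, 1)
          ack(0, 1) = 2
            = ack(0, 2)
          ack(0, 2) = 3
            = ack(0, 3)
... (trace truncated)
Result: ack(1, 20) = 22

22


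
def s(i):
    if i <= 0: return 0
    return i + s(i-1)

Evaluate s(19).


s(19)
= 19 + 18 + 17 + 16 + 15 + 14 + 13 + 12 + 11 + 10 + 9 + 8 + 7 + 6 + 5 + 4 + 3 + 2 + 1 + s(0)
= 19 + 18 + 17 + 16 + 15 + 14 + 13 + 12 + 11 + 10 + 9 + 8 + 7 + 6 + 5 + 4 + 3 + 2 + 1 + 0
= 190

190


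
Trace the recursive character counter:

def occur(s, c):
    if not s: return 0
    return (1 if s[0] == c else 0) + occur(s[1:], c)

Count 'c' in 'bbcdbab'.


s[0]='b' != 'c' -> 0
s[0]='b' != 'c' -> 0
s[0]='c' == 'c' -> 1
s[0]='d' != 'c' -> 0
s[0]='b' != 'c' -> 0
s[0]='a' != 'c' -> 0
s[0]='b' != 'c' -> 0
Sum: 0 + 0 + 1 + 0 + 0 + 0 + 0 = 1

1


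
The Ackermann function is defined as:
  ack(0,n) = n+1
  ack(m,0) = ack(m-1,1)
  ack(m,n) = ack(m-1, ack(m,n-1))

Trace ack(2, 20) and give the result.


ack(2, 20) = ack(1, ack(2, 19))
  ack(2, 19) = ack(1, ack(2, 18))
    ack(2, 18) = ack(1, ack(2, 17))
      ack(2, 17) = ack(1, ack(2, 16))
        ack(2, 16) = ack(1, ack(2, 15))
          ack(2, 15) = ack(1, ack(2, 14))
          ack(2, 14) = ack(1, ack(2, 13))
          ack(2, 13) = ack(1, ack(2, 12))
          ack(2, 12) = ack(1, ack(2, 11))
          ack(2, 11) = ack(1, ack(2, 10))
          ack(2, 10) = ack(1, ack(2, 9))
          ack(2, 9) = ack(1, ack(2, 8))
          ack(2, 8) = ack(1, ack(2, 7))
          ack(2, 7) = ack(1, ack(2, 6))
          ack(2, 6) = ack(1, ack(2, 5))
          ack(2, 5) = ack(1, ack(2, 4))
          ack(2, 4) = ack(1, ack(2, 3))
          ack(2, 3) = ack(1, ack(2, 2))
          ack(2, 2) = ack(1, ack(2, 1))
          ack(2, 1) = ack(1, ack(2, 0))
          ack(2, 0) = ack(1, 1)
          ack(1, 1) = ack(0, ack(1, 0))
          ack(1, 0) = ack(0, 1)
          ack(0, 1) = 2
            = ack(0, 2)
... (trace truncated)
Result: ack(2, 20) = 43

43


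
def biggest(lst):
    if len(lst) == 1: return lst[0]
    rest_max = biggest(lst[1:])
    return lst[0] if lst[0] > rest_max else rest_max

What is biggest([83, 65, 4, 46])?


biggest([83, 65, 4, 46]): compare 83 with biggest([65, 4, 46])
biggest([65, 4, 46]): compare 65 with biggest([4, 46])
biggest([4, 46]): compare 4 with biggest([46])
biggest([46]) = 46  (base case)
Compare 4 with 46 -> 46
Compare 65 with 46 -> 65
Compare 83 with 65 -> 83

83


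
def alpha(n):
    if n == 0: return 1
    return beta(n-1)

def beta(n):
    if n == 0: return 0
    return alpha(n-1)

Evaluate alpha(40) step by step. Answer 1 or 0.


alpha(40) = beta(39)
beta(39) = alpha(38)
alpha(38) = beta(37)
beta(37) = alpha(36)
alpha(36) = beta(35)
beta(35) = alpha(34)
alpha(34) = beta(33)
beta(33) = alpha(32)
alpha(32) = beta(31)
beta(31) = alpha(30)
alpha(30) = beta(29)
beta(29) = alpha(28)
alpha(28) = beta(27)
beta(27) = alpha(26)
alpha(26) = beta(25)
beta(25) = alpha(24)
alpha(24) = beta(23)
beta(23) = alpha(22)
alpha(22) = beta(21)
beta(21) = alpha(20)
alpha(20) = beta(19)
beta(19) = alpha(18)
alpha(18) = beta(17)
beta(17) = alpha(16)
alpha(16) = beta(15)
beta(15) = alpha(14)
alpha(14) = beta(13)
beta(13) = alpha(12)
alpha(12) = beta(11)
beta(11) = alpha(10)
alpha(10) = beta(9)
beta(9) = alpha(8)
alpha(8) = beta(7)
beta(7) = alpha(6)
alpha(6) = beta(5)
beta(5) = alpha(4)
alpha(4) = beta(3)
beta(3) = alpha(2)
alpha(2) = beta(1)
beta(1) = alpha(0)
alpha(0) = 1  (base case)
Result: 1

1


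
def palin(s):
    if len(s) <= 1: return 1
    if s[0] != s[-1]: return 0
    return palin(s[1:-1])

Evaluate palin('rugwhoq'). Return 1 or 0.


palin('rugwhoq'): s[0]='r' != s[-1]='q' -> return 0
Result: 0 (not a palindrome)

0


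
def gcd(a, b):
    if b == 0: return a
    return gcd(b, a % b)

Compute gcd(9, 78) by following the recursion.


gcd(9, 78) = gcd(78, 9)
gcd(78, 9) = gcd(9, 6)
gcd(9, 6) = gcd(6, 3)
gcd(6, 3) = gcd(3, 0)
gcd(3, 0) = 3  (base case)

3


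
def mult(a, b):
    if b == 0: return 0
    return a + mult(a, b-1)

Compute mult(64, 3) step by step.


mult(64, 3) = 64 + mult(64, 2)
mult(64, 2) = 64 + mult(64, 1)
mult(64, 1) = 64 + mult(64, 0)
mult(64, 0) = 0  (base case)
Total: 64 + 64 + 64 + 0 = 192

192


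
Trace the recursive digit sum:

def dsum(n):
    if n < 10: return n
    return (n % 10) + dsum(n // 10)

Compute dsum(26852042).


dsum(26852042) = 2 + dsum(2685204)
dsum(2685204) = 4 + dsum(268520)
dsum(268520) = 0 + dsum(26852)
dsum(26852) = 2 + dsum(2685)
dsum(2685) = 5 + dsum(268)
dsum(268) = 8 + dsum(26)
dsum(26) = 6 + dsum(2)
dsum(2) = 2  (base case)
Total: 2 + 4 + 0 + 2 + 5 + 8 + 6 + 2 = 29

29


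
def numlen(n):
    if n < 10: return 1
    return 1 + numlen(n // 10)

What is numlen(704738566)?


numlen(704738566) = 1 + numlen(70473856)
numlen(70473856) = 1 + numlen(7047385)
numlen(7047385) = 1 + numlen(704738)
numlen(704738) = 1 + numlen(70473)
numlen(70473) = 1 + numlen(7047)
numlen(7047) = 1 + numlen(704)
numlen(704) = 1 + numlen(70)
numlen(70) = 1 + numlen(7)
numlen(7) = 1  (base case: 7 < 10)
Unwinding: 1 + 1 + 1 + 1 + 1 + 1 + 1 + 1 + 1 = 9

9


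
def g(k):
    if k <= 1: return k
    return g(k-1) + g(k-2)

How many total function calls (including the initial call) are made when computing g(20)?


Let C(n) = total calls for g(n)
C(0) = 1, C(1) = 1
C(2) = 1 + C(1) + C(0) = 1 + 1 + 1 = 3
C(3) = 1 + C(2) + C(1) = 1 + 3 + 1 = 5
C(4) = 1 + C(3) + C(2) = 1 + 5 + 3 = 9
C(5) = 1 + C(4) + C(3) = 1 + 9 + 5 = 15
C(6) = 1 + C(5) + C(4) = 1 + 15 + 9 = 25
C(7) = 1 + C(6) + C(5) = 1 + 25 + 15 = 41
C(8) = 1 + C(7) + C(6) = 1 + 41 + 25 = 67
C(9) = 1 + C(8) + C(7) = 1 + 67 + 41 = 109
C(10) = 1 + C(9) + C(8) = 1 + 109 + 67 = 177
C(11) = 1 + C(10) + C(9) = 1 + 177 + 109 = 287
C(12) = 1 + C(11) + C(10) = 1 + 287 + 177 = 465
C(13) = 1 + C(12) + C(11) = 1 + 465 + 287 = 753
C(14) = 1 + C(13) + C(12) = 1 + 753 + 465 = 1219
C(15) = 1 + C(14) + C(13) = 1 + 1219 + 753 = 1973
C(16) = 1 + C(15) + C(14) = 1 + 1973 + 1219 = 3193
C(17) = 1 + C(16) + C(15) = 1 + 3193 + 1973 = 5167
C(18) = 1 + C(17) + C(16) = 1 + 5167 + 3193 = 8361
C(19) = 1 + C(18) + C(17) = 1 + 8361 + 5167 = 13529
C(20) = 1 + C(19) + C(18) = 1 + 13529 + 8361 = 21891

21891


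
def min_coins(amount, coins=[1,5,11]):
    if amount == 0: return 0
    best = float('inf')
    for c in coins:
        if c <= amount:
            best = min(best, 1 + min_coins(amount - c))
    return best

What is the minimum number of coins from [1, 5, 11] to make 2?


Building up with DP:
min_coins(0) = 0
min_coins(1) = min(1+min_coins(0)=1+0=1) = 1
min_coins(2) = min(1+min_coins(1)=1+1=2) = 2

2


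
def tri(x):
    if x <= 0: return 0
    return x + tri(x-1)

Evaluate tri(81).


tri(81)
= 81 + 80 + 79 + 78 + 77 + 76 + 75 + 74 + 73 + 72 + 71 + 70 + 69 + 68 + 67 + 66 + 65 + 64 + 63 + 62 + 61 + 60 + 59 + 58 + 57 + 56 + 55 + 54 + 53 + 52 + 51 + 50 + 49 + 48 + 47 + 46 + 45 + 44 + 43 + 42 + 41 + 40 + 39 + 38 + 37 + 36 + 35 + 34 + 33 + 32 + 31 + 30 + 29 + 28 + 27 + 26 + 25 + 24 + 23 + 22 + 21 + 20 + 19 + 18 + 17 + 16 + 15 + 14 + 13 + 12 + 11 + 10 + 9 + 8 + 7 + 6 + 5 + 4 + 3 + 2 + 1 + tri(0)
= 81 + 80 + 79 + 78 + 77 + 76 + 75 + 74 + 73 + 72 + 71 + 70 + 69 + 68 + 67 + 66 + 65 + 64 + 63 + 62 + 61 + 60 + 59 + 58 + 57 + 56 + 55 + 54 + 53 + 52 + 51 + 50 + 49 + 48 + 47 + 46 + 45 + 44 + 43 + 42 + 41 + 40 + 39 + 38 + 37 + 36 + 35 + 34 + 33 + 32 + 31 + 30 + 29 + 28 + 27 + 26 + 25 + 24 + 23 + 22 + 21 + 20 + 19 + 18 + 17 + 16 + 15 + 14 + 13 + 12 + 11 + 10 + 9 + 8 + 7 + 6 + 5 + 4 + 3 + 2 + 1 + 0
= 3321

3321


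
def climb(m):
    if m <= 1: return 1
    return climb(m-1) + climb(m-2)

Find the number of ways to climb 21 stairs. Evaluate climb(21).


Building up from base cases:
climb(0) = 1
climb(1) = 1
climb(2) = climb(1) + climb(0) = 1 + 1 = 2
climb(3) = climb(2) + climb(1) = 2 + 1 = 3
climb(4) = climb(3) + climb(2) = 3 + 2 = 5
climb(5) = climb(4) + climb(3) = 5 + 3 = 8
climb(6) = climb(5) + climb(4) = 8 + 5 = 13
climb(7) = climb(6) + climb(5) = 13 + 8 = 21
climb(8) = climb(7) + climb(6) = 21 + 13 = 34
climb(9) = climb(8) + climb(7) = 34 + 21 = 55
climb(10) = climb(9) + climb(8) = 55 + 34 = 89
climb(11) = climb(10) + climb(9) = 89 + 55 = 144
climb(12) = climb(11) + climb(10) = 144 + 89 = 233
climb(13) = climb(12) + climb(11) = 233 + 144 = 377
climb(14) = climb(13) + climb(12) = 377 + 233 = 610
climb(15) = climb(14) + climb(13) = 610 + 377 = 987
climb(16) = climb(15) + climb(14) = 987 + 610 = 1597
climb(17) = climb(16) + climb(15) = 1597 + 987 = 2584
climb(18) = climb(17) + climb(16) = 2584 + 1597 = 4181
climb(19) = climb(18) + climb(17) = 4181 + 2584 = 6765
climb(20) = climb(19) + climb(18) = 6765 + 4181 = 10946
climb(21) = climb(20) + climb(19) = 10946 + 6765 = 17711

17711


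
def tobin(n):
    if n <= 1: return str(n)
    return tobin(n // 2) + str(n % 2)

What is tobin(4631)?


tobin(4631) = tobin(2315) + '1'
tobin(2315) = tobin(1157) + '1'
tobin(1157) = tobin(578) + '1'
tobin(578) = tobin(289) + '0'
tobin(289) = tobin(144) + '1'
tobin(144) = tobin(72) + '0'
tobin(72) = tobin(36) + '0'
tobin(36) = tobin(18) + '0'
tobin(18) = tobin(9) + '0'
tobin(9) = tobin(4) + '1'
tobin(4) = tobin(2) + '0'
tobin(2) = tobin(1) + '0'
tobin(1) = '1'  (base case)
Concatenating: '1' + '0' + '0' + '1' + '0' + '0' + '0' + '0' + '1' + '0' + '1' + '1' + '1' = '1001000010111'

1001000010111


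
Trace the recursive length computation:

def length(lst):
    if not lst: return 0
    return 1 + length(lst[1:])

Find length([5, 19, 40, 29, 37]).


length([5, 19, 40, 29, 37]) = 1 + length([19, 40, 29, 37])
length([19, 40, 29, 37]) = 1 + length([40, 29, 37])
length([40, 29, 37]) = 1 + length([29, 37])
length([29, 37]) = 1 + length([37])
length([37]) = 1 + length([])
length([]) = 0  (base case)
Unwinding: 1 + 1 + 1 + 1 + 1 + 0 = 5

5


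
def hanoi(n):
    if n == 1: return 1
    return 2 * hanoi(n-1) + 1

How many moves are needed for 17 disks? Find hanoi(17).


hanoi(17) = 2 * hanoi(16) + 1
hanoi(16) = 2 * hanoi(15) + 1
hanoi(15) = 2 * hanoi(14) + 1
hanoi(14) = 2 * hanoi(13) + 1
hanoi(13) = 2 * hanoi(12) + 1
hanoi(12) = 2 * hanoi(11) + 1
hanoi(11) = 2 * hanoi(10) + 1
hanoi(10) = 2 * hanoi(9) + 1
hanoi(9) = 2 * hanoi(8) + 1
hanoi(8) = 2 * hanoi(7) + 1
hanoi(7) = 2 * hanoi(6) + 1
hanoi(6) = 2 * hanoi(5) + 1
hanoi(5) = 2 * hanoi(4) + 1
hanoi(4) = 2 * hanoi(3) + 1
hanoi(3) = 2 * hanoi(2) + 1
hanoi(2) = 2 * hanoi(1) + 1
hanoi(1) = 1  (base case)
hanoi(2) = 2 * 1 + 1 = 3
hanoi(3) = 2 * 3 + 1 = 7
hanoi(4) = 2 * 7 + 1 = 15
hanoi(5) = 2 * 15 + 1 = 31
hanoi(6) = 2 * 31 + 1 = 63
hanoi(7) = 2 * 63 + 1 = 127
hanoi(8) = 2 * 127 + 1 = 255
hanoi(9) = 2 * 255 + 1 = 511
hanoi(10) = 2 * 511 + 1 = 1023
hanoi(11) = 2 * 1023 + 1 = 2047
hanoi(12) = 2 * 2047 + 1 = 4095
hanoi(13) = 2 * 4095 + 1 = 8191
hanoi(14) = 2 * 8191 + 1 = 16383
hanoi(15) = 2 * 16383 + 1 = 32767
hanoi(16) = 2 * 32767 + 1 = 65535
hanoi(17) = 2 * 65535 + 1 = 131071

131071


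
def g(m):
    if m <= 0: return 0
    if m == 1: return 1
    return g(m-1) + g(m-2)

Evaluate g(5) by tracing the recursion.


Computing g(5) bottom-up:
g(0) = 0
g(1) = 1
g(2) = g(1) + g(0) = 1 + 0 = 1
g(3) = g(2) + g(1) = 1 + 1 = 2
g(4) = g(3) + g(2) = 2 + 1 = 3
g(5) = g(4) + g(3) = 3 + 2 = 5

5


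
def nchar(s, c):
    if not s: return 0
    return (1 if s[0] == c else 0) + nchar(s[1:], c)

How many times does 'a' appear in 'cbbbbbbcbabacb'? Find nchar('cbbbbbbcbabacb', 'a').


s[0]='c' != 'a' -> 0
s[0]='b' != 'a' -> 0
s[0]='b' != 'a' -> 0
s[0]='b' != 'a' -> 0
s[0]='b' != 'a' -> 0
s[0]='b' != 'a' -> 0
s[0]='b' != 'a' -> 0
s[0]='c' != 'a' -> 0
s[0]='b' != 'a' -> 0
s[0]='a' == 'a' -> 1
s[0]='b' != 'a' -> 0
s[0]='a' == 'a' -> 1
s[0]='c' != 'a' -> 0
s[0]='b' != 'a' -> 0
Sum: 0 + 0 + 0 + 0 + 0 + 0 + 0 + 0 + 0 + 1 + 0 + 1 + 0 + 0 = 2

2
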